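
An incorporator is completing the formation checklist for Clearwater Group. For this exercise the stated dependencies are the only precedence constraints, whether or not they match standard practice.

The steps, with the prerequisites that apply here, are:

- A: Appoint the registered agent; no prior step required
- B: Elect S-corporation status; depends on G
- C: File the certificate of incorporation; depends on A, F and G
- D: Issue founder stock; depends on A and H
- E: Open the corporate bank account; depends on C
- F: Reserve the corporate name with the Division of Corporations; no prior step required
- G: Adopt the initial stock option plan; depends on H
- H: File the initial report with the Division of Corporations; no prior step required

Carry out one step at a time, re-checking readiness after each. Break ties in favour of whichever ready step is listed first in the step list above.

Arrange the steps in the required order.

A, F, H, D, G, B, C, E

A, F and H have no prerequisites; A is listed earlier, so A is first.
F and H are both available; F is listed earlier → F.
That leaves H as the only ready step → H.
Ready: D and G. D is listed earlier → D.
G needed H, now all done → G.
Now B and C have their prerequisites met. B is listed earlier, so B next.
That leaves C as the only ready step → C.
E is the only step now ready → E.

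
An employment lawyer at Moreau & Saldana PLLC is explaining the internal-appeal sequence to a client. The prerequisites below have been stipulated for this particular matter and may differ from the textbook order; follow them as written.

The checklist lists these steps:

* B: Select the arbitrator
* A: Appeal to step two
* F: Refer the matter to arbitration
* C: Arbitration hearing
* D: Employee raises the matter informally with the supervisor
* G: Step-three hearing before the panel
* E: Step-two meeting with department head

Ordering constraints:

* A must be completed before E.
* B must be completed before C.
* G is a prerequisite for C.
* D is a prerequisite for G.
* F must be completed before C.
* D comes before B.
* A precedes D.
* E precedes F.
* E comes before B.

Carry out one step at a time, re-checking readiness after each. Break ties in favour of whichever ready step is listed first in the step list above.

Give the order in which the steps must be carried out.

A D G E B F C

Only A has no prerequisites, so it is first.
D and E are both available; D is listed earlier → D.
G now also ready, so the ready set is {G, E}; G is listed earlier → G.
That leaves E as the only ready step → E.
Now B and F have their prerequisites met. B is listed earlier, so B next.
That leaves F as the only ready step → F.
C is the only step now ready → C.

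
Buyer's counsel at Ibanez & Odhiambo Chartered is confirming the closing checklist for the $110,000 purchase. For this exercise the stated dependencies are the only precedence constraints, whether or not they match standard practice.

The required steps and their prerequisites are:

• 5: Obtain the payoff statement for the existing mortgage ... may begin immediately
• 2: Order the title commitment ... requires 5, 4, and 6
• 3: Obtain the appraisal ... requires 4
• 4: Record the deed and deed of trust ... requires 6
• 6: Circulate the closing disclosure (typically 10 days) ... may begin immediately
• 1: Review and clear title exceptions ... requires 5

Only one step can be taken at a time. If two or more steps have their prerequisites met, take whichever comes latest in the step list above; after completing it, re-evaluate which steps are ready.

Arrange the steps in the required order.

6, 4, 3, 5, 1, 2

Nothing is required for 6 and 5. 6 is listed later → 6 first.
Ready: 4 and 5. 4 is listed later → 4.
3 and 5 are both available; 3 is listed later → 3.
Next only 5 has its prerequisites met → 5.
Ready: 1 and 2. 1 is listed later → 1.
Next only 2 has its prerequisites met → 2.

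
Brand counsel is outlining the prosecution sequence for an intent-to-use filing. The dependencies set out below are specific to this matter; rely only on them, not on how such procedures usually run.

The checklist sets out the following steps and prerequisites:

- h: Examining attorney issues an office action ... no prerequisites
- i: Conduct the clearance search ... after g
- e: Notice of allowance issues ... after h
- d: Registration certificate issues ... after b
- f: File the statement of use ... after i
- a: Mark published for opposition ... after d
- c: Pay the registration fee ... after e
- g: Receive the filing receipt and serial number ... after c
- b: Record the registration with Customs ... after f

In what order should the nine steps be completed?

h, e, c, g, i, f, b, d, a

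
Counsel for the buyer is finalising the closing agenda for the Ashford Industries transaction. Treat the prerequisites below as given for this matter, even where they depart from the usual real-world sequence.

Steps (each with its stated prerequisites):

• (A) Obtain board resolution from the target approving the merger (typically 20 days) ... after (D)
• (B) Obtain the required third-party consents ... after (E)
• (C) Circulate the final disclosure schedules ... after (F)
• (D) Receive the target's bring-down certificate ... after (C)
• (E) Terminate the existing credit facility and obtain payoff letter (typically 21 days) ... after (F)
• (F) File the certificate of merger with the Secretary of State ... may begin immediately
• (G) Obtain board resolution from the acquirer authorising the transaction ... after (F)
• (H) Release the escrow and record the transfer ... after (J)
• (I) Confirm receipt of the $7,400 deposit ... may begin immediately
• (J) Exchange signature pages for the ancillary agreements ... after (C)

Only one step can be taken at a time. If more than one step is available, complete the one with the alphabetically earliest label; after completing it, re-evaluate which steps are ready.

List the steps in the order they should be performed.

Nothing is required for (F) and (I). (F) has the earlier label → (F) first.
(C), (E), (G) and (I) are all available; (C) has the earlier label → (C).
Now (D), (E), (G), (I) and (J) have their prerequisites met. (D) has the earlier label, so (D) next.
Ready: (A), (E), (G), (I) and (J). (A) has the earlier label → (A).
Now (E), (G), (I) and (J) have their prerequisites met. (E) has the earlier label, so (E) next.
(B), (G), (I) and (J) are all available; (B) has the earlier label → (B).
(G), (I) and (J) are all available; (G) has the earlier label → (G).
Ready: (I) and (J). (I) has the earlier label → (I).
(J) is the only step now ready → (J).
(H) needed (J), now all done → (H).

(F), (C), (D), (A), (E), (B), (G), (I), (J), (H)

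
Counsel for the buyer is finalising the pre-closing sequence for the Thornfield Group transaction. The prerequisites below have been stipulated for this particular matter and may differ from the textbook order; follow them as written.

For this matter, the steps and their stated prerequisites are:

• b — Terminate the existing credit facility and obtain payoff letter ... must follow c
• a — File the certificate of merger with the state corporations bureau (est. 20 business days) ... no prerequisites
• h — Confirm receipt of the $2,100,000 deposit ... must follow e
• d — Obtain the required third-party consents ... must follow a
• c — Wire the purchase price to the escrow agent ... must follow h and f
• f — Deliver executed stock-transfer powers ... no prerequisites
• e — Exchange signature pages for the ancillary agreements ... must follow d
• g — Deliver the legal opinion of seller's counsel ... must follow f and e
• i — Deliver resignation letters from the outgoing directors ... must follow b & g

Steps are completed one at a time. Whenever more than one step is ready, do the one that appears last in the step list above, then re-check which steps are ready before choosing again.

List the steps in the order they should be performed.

f and a have no prerequisites; f is listed later, so f is first.
Next only a has its prerequisites met → a.
d is the only step now ready → d.
Next only e has its prerequisites met → e.
Now g and h have their prerequisites met. g is listed later, so g next.
h needed e, now all done → h.
c is the only step now ready → c.
b is the only step now ready → b.
That leaves i as the only ready step → i.

f, a, d, e, g, h, c, b, i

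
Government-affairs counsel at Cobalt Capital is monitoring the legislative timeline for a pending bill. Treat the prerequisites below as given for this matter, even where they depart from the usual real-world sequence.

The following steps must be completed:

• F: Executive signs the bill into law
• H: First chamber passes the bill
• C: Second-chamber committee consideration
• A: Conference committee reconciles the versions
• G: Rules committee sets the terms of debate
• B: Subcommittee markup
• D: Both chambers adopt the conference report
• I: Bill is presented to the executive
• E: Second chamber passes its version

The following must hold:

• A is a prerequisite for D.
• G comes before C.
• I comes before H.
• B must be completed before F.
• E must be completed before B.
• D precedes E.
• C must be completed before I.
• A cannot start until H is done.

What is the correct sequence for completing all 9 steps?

G has no prerequisites → G first.
C is the only step now ready → C.
I needed C, now all done → I.
H is the only step now ready → H.
A is the only step now ready → A.
D is the only step now ready → D.
E needed D, now all done → E.
B needed E, now all done → B.
That leaves F as the only ready step → F.

G C I H A D E B F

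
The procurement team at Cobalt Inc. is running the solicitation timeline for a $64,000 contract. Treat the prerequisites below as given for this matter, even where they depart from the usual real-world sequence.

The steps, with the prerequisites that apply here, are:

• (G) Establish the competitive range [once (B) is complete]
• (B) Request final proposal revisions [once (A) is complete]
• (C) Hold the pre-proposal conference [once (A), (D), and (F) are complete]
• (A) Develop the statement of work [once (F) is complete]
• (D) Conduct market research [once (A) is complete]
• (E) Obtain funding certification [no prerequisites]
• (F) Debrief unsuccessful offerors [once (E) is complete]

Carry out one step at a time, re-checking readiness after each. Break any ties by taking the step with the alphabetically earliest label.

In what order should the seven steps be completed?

(E), (F), (A), (B), (D), (C), (G)

Only (E) has no prerequisites, so it is first.
(F) needed (E), now all done → (F).
(A) needed (F), now all done → (A).
Ready: (B) and (D). (B) has the earlier label → (B).
Ready: (D) and (G). (D) has the earlier label → (D).
Now (C) and (G) have their prerequisites met. (C) has the earlier label, so (C) next.
Next only (G) has its prerequisites met → (G).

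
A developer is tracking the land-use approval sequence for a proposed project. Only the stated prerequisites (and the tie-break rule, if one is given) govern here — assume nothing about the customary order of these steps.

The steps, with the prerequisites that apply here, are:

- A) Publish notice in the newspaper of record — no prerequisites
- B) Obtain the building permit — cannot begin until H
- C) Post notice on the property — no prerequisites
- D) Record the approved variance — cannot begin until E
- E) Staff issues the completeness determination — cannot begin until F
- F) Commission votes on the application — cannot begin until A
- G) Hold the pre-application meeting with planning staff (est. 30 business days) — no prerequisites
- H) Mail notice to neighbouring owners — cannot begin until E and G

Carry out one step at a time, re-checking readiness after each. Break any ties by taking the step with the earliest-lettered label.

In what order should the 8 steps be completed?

A C F E D G H B

A, C and G have no prerequisites; A has the earlier label, so A is first.
Ready: C, F and G. C has the earlier label → C.
Now F and G have their prerequisites met. F has the earlier label, so F next.
E and G are both available; E has the earlier label → E.
D and G are both available; D has the earlier label → D.
Next only G has its prerequisites met → G.
Next only H has its prerequisites met → H.
Next only B has its prerequisites met → B.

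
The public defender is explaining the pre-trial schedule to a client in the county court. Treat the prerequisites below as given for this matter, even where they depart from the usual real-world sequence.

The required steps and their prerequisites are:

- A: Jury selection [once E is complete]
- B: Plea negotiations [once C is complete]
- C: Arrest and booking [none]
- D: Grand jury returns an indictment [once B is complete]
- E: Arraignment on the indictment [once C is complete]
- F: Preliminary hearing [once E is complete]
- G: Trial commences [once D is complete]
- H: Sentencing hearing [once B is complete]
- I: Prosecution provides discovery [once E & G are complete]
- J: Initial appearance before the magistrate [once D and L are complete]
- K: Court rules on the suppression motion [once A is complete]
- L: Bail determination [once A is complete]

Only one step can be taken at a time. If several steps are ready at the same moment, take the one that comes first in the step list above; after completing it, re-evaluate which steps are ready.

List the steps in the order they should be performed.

C B D E A F G H I K L J

C has no prerequisites → C first.
Now B and E have their prerequisites met. B is listed earlier, so B next.
D, E and H are all available; D is listed earlier → D.
E, G and H are all available; E is listed earlier → E.
A, F, G and H are all available; A is listed earlier → A.
K and L now also ready, so the ready set is {F, G, H, K, L}; F is listed earlier → F.
G, H, K and L are all available; G is listed earlier → G.
H, I, K and L are all available; H is listed earlier → H.
Now I, K and L have their prerequisites met. I is listed earlier, so I next.
Ready: K and L. K is listed earlier → K.
L is the only step now ready → L.
That leaves J as the only ready step → J.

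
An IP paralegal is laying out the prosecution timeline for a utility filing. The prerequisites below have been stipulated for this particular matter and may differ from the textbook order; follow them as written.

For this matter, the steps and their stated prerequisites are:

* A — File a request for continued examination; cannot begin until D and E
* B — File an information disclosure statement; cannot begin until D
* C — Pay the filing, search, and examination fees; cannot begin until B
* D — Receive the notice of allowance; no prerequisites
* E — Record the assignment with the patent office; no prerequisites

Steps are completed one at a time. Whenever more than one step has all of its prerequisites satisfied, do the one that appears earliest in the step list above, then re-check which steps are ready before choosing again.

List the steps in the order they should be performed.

D and E have no prerequisites; D is listed earlier, so D is first.
Ready: B and E. B is listed earlier → B.
C now also ready, so the ready set is {C, E}; C is listed earlier → C.
Next only E has its prerequisites met → E.
Next only A has its prerequisites met → A.

D B C E A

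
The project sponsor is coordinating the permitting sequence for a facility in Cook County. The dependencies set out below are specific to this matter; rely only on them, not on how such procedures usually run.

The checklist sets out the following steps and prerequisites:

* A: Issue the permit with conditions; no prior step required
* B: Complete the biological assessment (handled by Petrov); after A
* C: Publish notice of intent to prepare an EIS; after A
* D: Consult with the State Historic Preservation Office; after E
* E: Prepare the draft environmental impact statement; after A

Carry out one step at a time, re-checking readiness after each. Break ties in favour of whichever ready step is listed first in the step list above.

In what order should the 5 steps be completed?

A B C E D

A has no prerequisites → A first.
Now B, C and E have their prerequisites met. B is listed earlier, so B next.
Now C and E have their prerequisites met. C is listed earlier, so C next.
E needed A, now all done → E.
D needed E, now all done → D.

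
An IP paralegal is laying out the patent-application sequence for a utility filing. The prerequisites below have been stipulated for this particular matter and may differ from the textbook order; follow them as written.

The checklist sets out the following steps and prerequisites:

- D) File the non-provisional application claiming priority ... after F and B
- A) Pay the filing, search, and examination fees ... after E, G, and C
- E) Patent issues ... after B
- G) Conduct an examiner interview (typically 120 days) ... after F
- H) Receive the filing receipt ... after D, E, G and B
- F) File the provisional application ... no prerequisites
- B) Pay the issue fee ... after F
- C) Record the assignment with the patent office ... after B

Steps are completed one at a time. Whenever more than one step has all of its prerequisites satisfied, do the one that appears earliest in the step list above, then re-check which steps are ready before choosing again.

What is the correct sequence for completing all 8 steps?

F has no prerequisites → F first.
G and B are both available; G is listed earlier → G.
B is the only step now ready → B.
D, E and C are all available; D is listed earlier → D.
Ready: E and C. E is listed earlier → E.
H and C are both available; H is listed earlier → H.
Next only C has its prerequisites met → C.
A needed E, G and C, now all done → A.

F → G → B → D → E → H → C → A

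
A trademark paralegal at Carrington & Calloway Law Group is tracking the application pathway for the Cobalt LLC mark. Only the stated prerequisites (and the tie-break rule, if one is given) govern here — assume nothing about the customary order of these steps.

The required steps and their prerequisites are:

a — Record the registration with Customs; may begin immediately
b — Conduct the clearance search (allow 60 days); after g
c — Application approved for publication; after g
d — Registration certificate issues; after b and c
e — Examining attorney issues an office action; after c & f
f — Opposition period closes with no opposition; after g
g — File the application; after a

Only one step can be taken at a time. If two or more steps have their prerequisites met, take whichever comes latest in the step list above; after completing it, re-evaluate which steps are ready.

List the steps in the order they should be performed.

a is the only step with nothing outstanding, so it goes first.
That leaves g as the only ready step → g.
f, c and b are all available; f is listed later → f.
Now c and b have their prerequisites met. c is listed later, so c next.
e and b are both available; e is listed later → e.
b needed g, now all done → b.
Next only d has its prerequisites met → d.

a g f c e b d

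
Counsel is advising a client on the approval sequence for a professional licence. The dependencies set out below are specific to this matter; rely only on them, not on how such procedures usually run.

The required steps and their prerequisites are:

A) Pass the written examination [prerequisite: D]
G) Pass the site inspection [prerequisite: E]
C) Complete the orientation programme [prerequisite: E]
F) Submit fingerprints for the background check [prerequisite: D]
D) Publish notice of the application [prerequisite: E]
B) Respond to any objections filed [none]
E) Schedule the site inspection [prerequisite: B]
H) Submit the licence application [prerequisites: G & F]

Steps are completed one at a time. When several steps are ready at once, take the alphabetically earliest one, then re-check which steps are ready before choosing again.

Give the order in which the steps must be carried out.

Only B has no prerequisites, so it is first.
E needed B, now all done → E.
Ready: C, D and G. C has the earlier label → C.
Ready: D and G. D has the earlier label → D.
A and F now also ready, so the ready set is {A, F, G}; A has the earlier label → A.
Now F and G have their prerequisites met. F has the earlier label, so F next.
G needed E, now all done → G.
H is the only step now ready → H.

B → E → C → D → A → F → G → H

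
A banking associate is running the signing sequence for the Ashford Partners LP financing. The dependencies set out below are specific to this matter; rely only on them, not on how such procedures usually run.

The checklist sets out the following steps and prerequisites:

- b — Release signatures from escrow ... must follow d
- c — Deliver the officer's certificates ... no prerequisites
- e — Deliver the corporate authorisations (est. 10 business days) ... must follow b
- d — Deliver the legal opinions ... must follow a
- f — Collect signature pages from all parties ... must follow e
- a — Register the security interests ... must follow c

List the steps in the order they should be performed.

c a d b e f

c has no prerequisites → c first.
a is the only step now ready → a.
d needed a, now all done → d.
Next only b has its prerequisites met → b.
e needed b, now all done → e.
That leaves f as the only ready step → f.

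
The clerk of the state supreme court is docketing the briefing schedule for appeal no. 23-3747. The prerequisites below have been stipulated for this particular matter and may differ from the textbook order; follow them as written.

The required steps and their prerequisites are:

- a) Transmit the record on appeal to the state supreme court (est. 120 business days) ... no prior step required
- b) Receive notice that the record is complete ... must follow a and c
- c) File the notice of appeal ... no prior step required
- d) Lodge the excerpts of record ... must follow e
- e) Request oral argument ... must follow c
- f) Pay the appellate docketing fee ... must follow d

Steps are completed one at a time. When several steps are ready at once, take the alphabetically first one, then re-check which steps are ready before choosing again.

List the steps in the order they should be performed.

a → c → b → e → d → f

a and c have no prerequisites; a has the earlier label, so a is first.
Next only c has its prerequisites met → c.
Now b and e have their prerequisites met. b has the earlier label, so b next.
That leaves e as the only ready step → e.
That leaves d as the only ready step → d.
That leaves f as the only ready step → f.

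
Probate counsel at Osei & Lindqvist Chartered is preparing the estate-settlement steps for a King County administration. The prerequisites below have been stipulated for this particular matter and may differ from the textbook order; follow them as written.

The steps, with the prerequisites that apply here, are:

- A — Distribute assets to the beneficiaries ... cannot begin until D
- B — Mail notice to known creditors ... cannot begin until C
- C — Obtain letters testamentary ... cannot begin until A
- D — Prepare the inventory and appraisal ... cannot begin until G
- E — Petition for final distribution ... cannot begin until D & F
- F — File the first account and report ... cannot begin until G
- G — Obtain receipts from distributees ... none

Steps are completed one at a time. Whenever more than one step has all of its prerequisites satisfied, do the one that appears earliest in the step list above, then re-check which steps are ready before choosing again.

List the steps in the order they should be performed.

Only G has no prerequisites, so it is first.
D and F are both available; D is listed earlier → D.
A now also ready, so the ready set is {A, F}; A is listed earlier → A.
C now also ready, so the ready set is {C, F}; C is listed earlier → C.
B now also ready, so the ready set is {B, F}; B is listed earlier → B.
F needed G, now all done → F.
Next only E has its prerequisites met → E.

G D A C B F E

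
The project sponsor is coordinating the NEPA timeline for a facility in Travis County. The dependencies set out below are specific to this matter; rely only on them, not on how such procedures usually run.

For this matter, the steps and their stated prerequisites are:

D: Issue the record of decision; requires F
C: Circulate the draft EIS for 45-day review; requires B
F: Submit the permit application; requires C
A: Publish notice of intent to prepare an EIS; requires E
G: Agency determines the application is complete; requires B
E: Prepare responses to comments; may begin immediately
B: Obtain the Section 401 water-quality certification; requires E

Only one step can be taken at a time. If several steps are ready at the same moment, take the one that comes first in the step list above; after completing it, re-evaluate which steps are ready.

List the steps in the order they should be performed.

E → A → B → C → F → D → G

E is the only step with nothing outstanding, so it goes first.
Ready: A and B. A is listed earlier → A.
B needed E, now all done → B.
C and G are both available; C is listed earlier → C.
Now F and G have their prerequisites met. F is listed earlier, so F next.
Now D and G have their prerequisites met. D is listed earlier, so D next.
That leaves G as the only ready step → G.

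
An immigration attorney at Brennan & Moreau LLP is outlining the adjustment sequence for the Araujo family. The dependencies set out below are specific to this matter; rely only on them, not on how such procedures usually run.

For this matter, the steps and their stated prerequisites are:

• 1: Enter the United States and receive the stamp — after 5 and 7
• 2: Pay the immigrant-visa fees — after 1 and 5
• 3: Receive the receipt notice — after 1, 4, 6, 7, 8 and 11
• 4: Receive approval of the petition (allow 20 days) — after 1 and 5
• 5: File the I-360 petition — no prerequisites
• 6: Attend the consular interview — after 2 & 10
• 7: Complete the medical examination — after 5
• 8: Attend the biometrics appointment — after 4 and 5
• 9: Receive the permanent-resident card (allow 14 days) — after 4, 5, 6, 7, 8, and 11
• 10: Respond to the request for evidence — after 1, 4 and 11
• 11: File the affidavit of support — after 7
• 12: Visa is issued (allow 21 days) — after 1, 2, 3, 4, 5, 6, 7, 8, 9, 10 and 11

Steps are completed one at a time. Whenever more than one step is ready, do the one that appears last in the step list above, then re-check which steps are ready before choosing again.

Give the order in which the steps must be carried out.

5 is the only step with nothing outstanding, so it goes first.
Next only 7 has its prerequisites met → 7.
Ready: 11 and 1. 11 is listed later → 11.
1 needed 7 and 5, now all done → 1.
Ready: 4 and 2. 4 is listed later → 4.
10 and 8 now also ready, so the ready set is {10, 8, 2}; 10 is listed later → 10.
8 and 2 are both available; 8 is listed later → 8.
2 is the only step now ready → 2.
Next only 6 has its prerequisites met → 6.
9 and 3 are both available; 9 is listed later → 9.
Next only 3 has its prerequisites met → 3.
12 is the only step now ready → 12.

5 7 11 1 4 10 8 2 6 9 3 12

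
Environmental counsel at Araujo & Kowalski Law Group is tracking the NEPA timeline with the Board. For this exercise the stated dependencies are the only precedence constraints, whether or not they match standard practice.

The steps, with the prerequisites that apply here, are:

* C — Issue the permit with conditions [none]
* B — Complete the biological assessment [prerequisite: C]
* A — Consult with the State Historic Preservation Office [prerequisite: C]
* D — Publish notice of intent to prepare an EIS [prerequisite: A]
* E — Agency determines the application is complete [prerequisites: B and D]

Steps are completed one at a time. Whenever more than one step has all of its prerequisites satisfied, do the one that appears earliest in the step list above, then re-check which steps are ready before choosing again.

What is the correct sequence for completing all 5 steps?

C → B → A → D → E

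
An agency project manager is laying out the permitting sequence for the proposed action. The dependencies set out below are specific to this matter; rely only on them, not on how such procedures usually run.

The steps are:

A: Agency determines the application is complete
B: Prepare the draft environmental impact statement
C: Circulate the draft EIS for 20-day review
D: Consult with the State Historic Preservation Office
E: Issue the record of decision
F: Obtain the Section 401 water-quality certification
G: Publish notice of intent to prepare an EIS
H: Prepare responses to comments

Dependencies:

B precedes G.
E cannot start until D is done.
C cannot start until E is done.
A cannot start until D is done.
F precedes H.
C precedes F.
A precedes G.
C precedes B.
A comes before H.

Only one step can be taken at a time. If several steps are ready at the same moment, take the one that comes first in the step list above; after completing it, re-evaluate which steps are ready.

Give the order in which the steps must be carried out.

D has no prerequisites → D first.
A and E are both available; A is listed earlier → A.
E needed D, now all done → E.
C needed E, now all done → C.
Now B and F have their prerequisites met. B is listed earlier, so B next.
F and G are both available; F is listed earlier → F.
G and H are both available; G is listed earlier → G.
H needed A and F, now all done → H.

D, A, E, C, B, F, G, H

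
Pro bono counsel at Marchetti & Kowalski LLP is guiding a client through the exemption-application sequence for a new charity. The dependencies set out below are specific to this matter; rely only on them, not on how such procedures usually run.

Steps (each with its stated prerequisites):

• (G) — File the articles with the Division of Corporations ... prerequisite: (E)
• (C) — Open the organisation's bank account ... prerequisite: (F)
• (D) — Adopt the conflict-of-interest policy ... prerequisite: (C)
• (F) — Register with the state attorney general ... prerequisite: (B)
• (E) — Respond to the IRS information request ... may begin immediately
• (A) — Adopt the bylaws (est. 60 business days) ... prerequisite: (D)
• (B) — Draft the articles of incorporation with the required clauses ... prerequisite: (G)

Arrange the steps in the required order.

(E), (G), (B), (F), (C), (D), (A)

(E) is the only step with nothing outstanding, so it goes first.
Next only (G) has its prerequisites met → (G).
(B) needed (G), now all done → (B).
(F) needed (B), now all done → (F).
(C) is the only step now ready → (C).
(D) is the only step now ready → (D).
Next only (A) has its prerequisites met → (A).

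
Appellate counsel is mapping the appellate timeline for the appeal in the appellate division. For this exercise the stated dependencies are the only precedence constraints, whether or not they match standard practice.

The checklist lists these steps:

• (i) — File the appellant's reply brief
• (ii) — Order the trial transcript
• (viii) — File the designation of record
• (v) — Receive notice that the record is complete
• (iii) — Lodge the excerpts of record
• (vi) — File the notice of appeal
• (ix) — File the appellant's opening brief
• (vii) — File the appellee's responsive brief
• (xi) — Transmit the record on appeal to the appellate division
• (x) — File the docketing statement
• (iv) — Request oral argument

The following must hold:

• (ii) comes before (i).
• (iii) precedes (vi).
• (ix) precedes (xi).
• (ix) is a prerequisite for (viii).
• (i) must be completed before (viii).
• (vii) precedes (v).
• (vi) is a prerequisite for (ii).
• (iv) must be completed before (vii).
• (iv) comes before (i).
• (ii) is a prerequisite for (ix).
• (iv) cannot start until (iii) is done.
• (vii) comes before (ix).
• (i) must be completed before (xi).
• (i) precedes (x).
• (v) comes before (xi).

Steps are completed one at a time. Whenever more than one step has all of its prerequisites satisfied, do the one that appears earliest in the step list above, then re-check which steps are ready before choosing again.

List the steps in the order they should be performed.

(iii) (vi) (ii) (iv) (i) (vii) (v) (ix) (viii) (xi) (x)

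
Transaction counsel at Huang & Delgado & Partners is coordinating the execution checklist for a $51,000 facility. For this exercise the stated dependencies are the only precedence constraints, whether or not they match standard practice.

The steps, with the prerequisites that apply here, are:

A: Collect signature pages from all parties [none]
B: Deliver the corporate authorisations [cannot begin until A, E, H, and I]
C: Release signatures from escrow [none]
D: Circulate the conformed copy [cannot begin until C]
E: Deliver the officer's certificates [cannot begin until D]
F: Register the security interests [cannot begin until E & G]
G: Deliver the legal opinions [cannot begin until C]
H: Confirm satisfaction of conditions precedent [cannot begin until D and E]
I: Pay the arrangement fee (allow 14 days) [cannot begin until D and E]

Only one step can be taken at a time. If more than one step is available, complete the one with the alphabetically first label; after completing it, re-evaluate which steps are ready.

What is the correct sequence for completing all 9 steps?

A and C have no prerequisites; A has the earlier label, so A is first.
That leaves C as the only ready step → C.
D and G are both available; D has the earlier label → D.
Now E and G have their prerequisites met. E has the earlier label, so E next.
Ready: G, H and I. G has the earlier label → G.
F, H and I are all available; F has the earlier label → F.
H and I are both available; H has the earlier label → H.
That leaves I as the only ready step → I.
B is the only step now ready → B.

A → C → D → E → G → F → H → I → B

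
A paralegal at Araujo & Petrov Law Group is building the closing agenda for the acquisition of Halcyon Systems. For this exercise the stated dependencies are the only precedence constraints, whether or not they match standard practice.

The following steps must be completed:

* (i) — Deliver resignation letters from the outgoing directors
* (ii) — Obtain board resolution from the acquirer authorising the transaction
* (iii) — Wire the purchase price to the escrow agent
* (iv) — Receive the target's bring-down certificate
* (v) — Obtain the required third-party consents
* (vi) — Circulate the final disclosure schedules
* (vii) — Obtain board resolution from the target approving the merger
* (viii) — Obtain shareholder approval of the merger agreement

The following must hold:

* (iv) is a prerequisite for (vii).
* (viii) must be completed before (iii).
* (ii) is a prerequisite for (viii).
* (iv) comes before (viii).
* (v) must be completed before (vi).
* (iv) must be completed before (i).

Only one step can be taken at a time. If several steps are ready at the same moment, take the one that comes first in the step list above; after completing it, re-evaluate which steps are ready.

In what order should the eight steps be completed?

(ii), (iv) and (v) have no prerequisites; (ii) is listed earlier, so (ii) is first.
(iv) and (v) are both available; (iv) is listed earlier → (iv).
(i), (vii) and (viii) now also ready, so the ready set is {(i), (v), (vii), (viii)}; (i) is listed earlier → (i).
Ready: (v), (vii) and (viii). (v) is listed earlier → (v).
(vi) now also ready, so the ready set is {(vi), (vii), (viii)}; (vi) is listed earlier → (vi).
Now (vii) and (viii) have their prerequisites met. (vii) is listed earlier, so (vii) next.
(viii) needed (ii) and (iv), now all done → (viii).
(iii) needed (viii), now all done → (iii).

(ii) (iv) (i) (v) (vi) (vii) (viii) (iii)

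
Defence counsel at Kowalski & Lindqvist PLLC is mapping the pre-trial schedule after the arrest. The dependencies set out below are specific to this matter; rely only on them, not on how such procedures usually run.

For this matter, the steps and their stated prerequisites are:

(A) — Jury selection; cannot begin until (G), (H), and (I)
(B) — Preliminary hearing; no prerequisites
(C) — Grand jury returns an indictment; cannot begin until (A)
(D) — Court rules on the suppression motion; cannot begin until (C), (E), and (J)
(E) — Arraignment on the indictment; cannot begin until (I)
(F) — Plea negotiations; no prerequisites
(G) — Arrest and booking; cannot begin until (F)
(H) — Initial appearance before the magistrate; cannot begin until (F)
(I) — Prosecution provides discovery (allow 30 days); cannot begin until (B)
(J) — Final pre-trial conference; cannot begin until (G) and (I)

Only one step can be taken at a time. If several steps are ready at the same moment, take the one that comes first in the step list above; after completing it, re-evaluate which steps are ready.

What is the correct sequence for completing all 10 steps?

(B) → (F) → (G) → (H) → (I) → (A) → (C) → (E) → (J) → (D)

(B) and (F) have no prerequisites; (B) is listed earlier, so (B) is first.
(F) and (I) are both available; (F) is listed earlier → (F).
(G) and (H) now also ready, so the ready set is {(G), (H), (I)}; (G) is listed earlier → (G).
Ready: (H) and (I). (H) is listed earlier → (H).
That leaves (I) as the only ready step → (I).
Ready: (A), (E) and (J). (A) is listed earlier → (A).
Now (C), (E) and (J) have their prerequisites met. (C) is listed earlier, so (C) next.
Now (E) and (J) have their prerequisites met. (E) is listed earlier, so (E) next.
Next only (J) has its prerequisites met → (J).
Next only (D) has its prerequisites met → (D).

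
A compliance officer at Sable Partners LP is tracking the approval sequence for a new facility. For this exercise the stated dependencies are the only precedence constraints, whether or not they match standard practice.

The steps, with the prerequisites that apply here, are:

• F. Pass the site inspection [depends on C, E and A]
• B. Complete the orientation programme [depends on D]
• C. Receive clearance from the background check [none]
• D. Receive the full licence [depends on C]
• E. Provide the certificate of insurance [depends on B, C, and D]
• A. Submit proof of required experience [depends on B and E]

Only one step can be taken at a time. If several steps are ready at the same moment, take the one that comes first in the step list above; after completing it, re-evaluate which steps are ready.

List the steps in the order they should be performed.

Only C has no prerequisites, so it is first.
That leaves D as the only ready step → D.
B is the only step now ready → B.
E needed B, C and D, now all done → E.
A needed B and E, now all done → A.
F needed C, E and A, now all done → F.

C → D → B → E → A → F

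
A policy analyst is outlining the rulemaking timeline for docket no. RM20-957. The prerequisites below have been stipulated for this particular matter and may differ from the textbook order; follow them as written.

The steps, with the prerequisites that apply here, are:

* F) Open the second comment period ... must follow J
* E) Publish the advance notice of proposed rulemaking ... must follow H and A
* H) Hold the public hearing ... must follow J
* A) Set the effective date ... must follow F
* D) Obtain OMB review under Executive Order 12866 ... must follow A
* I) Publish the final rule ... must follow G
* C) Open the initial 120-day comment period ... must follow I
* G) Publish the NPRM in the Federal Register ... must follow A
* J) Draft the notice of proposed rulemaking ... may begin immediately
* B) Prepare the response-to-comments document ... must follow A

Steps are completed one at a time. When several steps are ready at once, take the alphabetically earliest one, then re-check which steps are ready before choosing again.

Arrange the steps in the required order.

J, F, A, B, D, G, H, E, I, C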